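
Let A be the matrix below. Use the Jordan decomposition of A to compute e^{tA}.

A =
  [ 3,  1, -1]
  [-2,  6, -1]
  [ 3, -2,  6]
e^{tA} =
  [-t^2*exp(5*t)/2 - 2*t*exp(5*t) + exp(5*t), t^2*exp(5*t)/2 + t*exp(5*t), -t*exp(5*t)]
  [-t^2*exp(5*t)/2 - 2*t*exp(5*t), t^2*exp(5*t)/2 + t*exp(5*t) + exp(5*t), -t*exp(5*t)]
  [t^2*exp(5*t)/2 + 3*t*exp(5*t), -t^2*exp(5*t)/2 - 2*t*exp(5*t), t*exp(5*t) + exp(5*t)]

Strategy: write A = P · J · P⁻¹ where J is a Jordan canonical form, so e^{tA} = P · e^{tJ} · P⁻¹, and e^{tJ} can be computed block-by-block.

A has Jordan form
J =
  [5, 1, 0]
  [0, 5, 1]
  [0, 0, 5]
(up to reordering of blocks).

Per-block formulas:
  For a 3×3 Jordan block J_3(5): exp(t · J_3(5)) = e^(5t)·(I + t·N + (t^2/2)·N^2), where N is the 3×3 nilpotent shift.

After assembling e^{tJ} and conjugating by P, we get:

e^{tA} =
  [-t^2*exp(5*t)/2 - 2*t*exp(5*t) + exp(5*t), t^2*exp(5*t)/2 + t*exp(5*t), -t*exp(5*t)]
  [-t^2*exp(5*t)/2 - 2*t*exp(5*t), t^2*exp(5*t)/2 + t*exp(5*t) + exp(5*t), -t*exp(5*t)]
  [t^2*exp(5*t)/2 + 3*t*exp(5*t), -t^2*exp(5*t)/2 - 2*t*exp(5*t), t*exp(5*t) + exp(5*t)]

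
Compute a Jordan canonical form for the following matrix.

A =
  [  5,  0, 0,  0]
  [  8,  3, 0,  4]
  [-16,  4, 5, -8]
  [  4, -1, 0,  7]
J_2(5) ⊕ J_1(5) ⊕ J_1(5)

The characteristic polynomial is
  det(x·I − A) = x^4 - 20*x^3 + 150*x^2 - 500*x + 625 = (x - 5)^4

Eigenvalues and multiplicities (the geometric multiplicity of λ is n − rank(A − λI), which equals the number of Jordan blocks for λ):
  λ = 5: algebraic multiplicity = 4, geometric multiplicity = 3

Determining the block sizes for each eigenvalue:
  λ = 5: 3 blocks summing to 4 forces exactly one block of size 2 and the rest size 1 → block sizes [2, 1, 1]

Assembling the blocks gives a Jordan form
J =
  [5, 1, 0, 0]
  [0, 5, 0, 0]
  [0, 0, 5, 0]
  [0, 0, 0, 5]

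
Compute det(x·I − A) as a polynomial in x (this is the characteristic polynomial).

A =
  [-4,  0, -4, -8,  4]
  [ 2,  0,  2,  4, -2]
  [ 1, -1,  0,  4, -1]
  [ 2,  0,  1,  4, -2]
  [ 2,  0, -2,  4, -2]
x^5 + 2*x^4

Expanding det(x·I − A) (e.g. by cofactor expansion or by noting that A is similar to its Jordan form J, which has the same characteristic polynomial as A) gives
  χ_A(x) = x^5 + 2*x^4
which factors as x^4*(x + 2). The eigenvalues (with algebraic multiplicities) are λ = -2 with multiplicity 1, λ = 0 with multiplicity 4.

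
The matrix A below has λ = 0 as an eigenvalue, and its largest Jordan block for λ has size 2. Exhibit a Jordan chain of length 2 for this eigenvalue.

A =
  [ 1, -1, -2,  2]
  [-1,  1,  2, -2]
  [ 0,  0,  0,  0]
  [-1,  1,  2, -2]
A Jordan chain for λ = 0 of length 2:
v_1 = (1, -1, 0, -1)ᵀ
v_2 = (1, 0, 0, 0)ᵀ

Let N = A − (0)·I. We want v_2 with N^2 v_2 = 0 but N^1 v_2 ≠ 0; then v_{j-1} := N · v_j for j = 2, …, 2.

Pick v_2 = (1, 0, 0, 0)ᵀ.
Then v_1 = N · v_2 = (1, -1, 0, -1)ᵀ.

Sanity check: (A − (0)·I) v_1 = (0, 0, 0, 0)ᵀ = 0. ✓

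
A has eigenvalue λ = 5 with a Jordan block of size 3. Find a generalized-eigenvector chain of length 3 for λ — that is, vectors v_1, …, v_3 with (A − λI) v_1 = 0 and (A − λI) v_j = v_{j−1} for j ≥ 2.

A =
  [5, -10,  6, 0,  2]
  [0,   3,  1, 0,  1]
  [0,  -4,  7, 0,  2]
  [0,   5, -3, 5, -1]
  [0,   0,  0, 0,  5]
A Jordan chain for λ = 5 of length 3:
v_1 = (-4, 0, 0, 2, 0)ᵀ
v_2 = (-10, -2, -4, 5, 0)ᵀ
v_3 = (0, 1, 0, 0, 0)ᵀ

Let N = A − (5)·I. We want v_3 with N^3 v_3 = 0 but N^2 v_3 ≠ 0; then v_{j-1} := N · v_j for j = 3, …, 2.

Pick v_3 = (0, 1, 0, 0, 0)ᵀ.
Then v_2 = N · v_3 = (-10, -2, -4, 5, 0)ᵀ.
Then v_1 = N · v_2 = (-4, 0, 0, 2, 0)ᵀ.

Sanity check: (A − (5)·I) v_1 = (0, 0, 0, 0, 0)ᵀ = 0. ✓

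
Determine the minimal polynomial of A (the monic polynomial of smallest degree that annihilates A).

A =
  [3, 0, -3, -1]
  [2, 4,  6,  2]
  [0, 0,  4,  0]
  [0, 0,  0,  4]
x^2 - 7*x + 12

The characteristic polynomial is χ_A(x) = (x - 4)^3*(x - 3), so the eigenvalues are known. The minimal polynomial is
  m_A(x) = Π_λ (x − λ)^{k_λ}
where k_λ is the size of the *largest* Jordan block for λ (equivalently, the smallest k with (A − λI)^k v = 0 for every generalised eigenvector v of λ).

  λ = 3: largest Jordan block has size 1, contributing (x − 3)
  λ = 4: largest Jordan block has size 1, contributing (x − 4)

So m_A(x) = (x - 4)*(x - 3) = x^2 - 7*x + 12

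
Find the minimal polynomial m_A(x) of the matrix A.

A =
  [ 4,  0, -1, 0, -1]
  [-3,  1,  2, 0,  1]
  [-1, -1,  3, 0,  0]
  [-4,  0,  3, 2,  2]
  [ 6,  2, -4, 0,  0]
x^3 - 6*x^2 + 12*x - 8

The characteristic polynomial is χ_A(x) = (x - 2)^5, so the eigenvalues are known. The minimal polynomial is
  m_A(x) = Π_λ (x − λ)^{k_λ}
where k_λ is the size of the *largest* Jordan block for λ (equivalently, the smallest k with (A − λI)^k v = 0 for every generalised eigenvector v of λ).

  λ = 2: largest Jordan block has size 3, contributing (x − 2)^3

So m_A(x) = (x - 2)^3 = x^3 - 6*x^2 + 12*x - 8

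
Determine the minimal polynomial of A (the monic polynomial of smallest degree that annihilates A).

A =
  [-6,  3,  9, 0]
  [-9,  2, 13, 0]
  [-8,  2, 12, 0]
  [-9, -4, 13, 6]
x^3 - 8*x^2 + 13*x - 6

The characteristic polynomial is χ_A(x) = (x - 6)^2*(x - 1)^2, so the eigenvalues are known. The minimal polynomial is
  m_A(x) = Π_λ (x − λ)^{k_λ}
where k_λ is the size of the *largest* Jordan block for λ (equivalently, the smallest k with (A − λI)^k v = 0 for every generalised eigenvector v of λ).

  λ = 1: largest Jordan block has size 2, contributing (x − 1)^2
  λ = 6: largest Jordan block has size 1, contributing (x − 6)

So m_A(x) = (x - 6)*(x - 1)^2 = x^3 - 8*x^2 + 13*x - 6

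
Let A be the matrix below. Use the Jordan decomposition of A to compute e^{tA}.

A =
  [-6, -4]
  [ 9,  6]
e^{tA} =
  [1 - 6*t, -4*t]
  [9*t, 6*t + 1]

Strategy: write A = P · J · P⁻¹ where J is a Jordan canonical form, so e^{tA} = P · e^{tJ} · P⁻¹, and e^{tJ} can be computed block-by-block.

A has Jordan form
J =
  [0, 1]
  [0, 0]
(up to reordering of blocks).

Per-block formulas:
  For a 2×2 Jordan block J_2(0): exp(t · J_2(0)) = e^(0t)·(I + t·N), where N is the 2×2 nilpotent shift.

After assembling e^{tJ} and conjugating by P, we get:

e^{tA} =
  [1 - 6*t, -4*t]
  [9*t, 6*t + 1]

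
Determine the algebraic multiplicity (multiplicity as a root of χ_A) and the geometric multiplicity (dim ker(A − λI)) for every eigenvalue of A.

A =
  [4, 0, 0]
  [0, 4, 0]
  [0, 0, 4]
λ = 4: alg = 3, geom = 3

Step 1 — factor the characteristic polynomial to read off the algebraic multiplicities:
  χ_A(x) = (x - 4)^3

Step 2 — compute geometric multiplicities via the rank-nullity identity g(λ) = n − rank(A − λI):
  rank(A − (4)·I) = 0, so dim ker(A − (4)·I) = n − 0 = 3

Summary:
  λ = 4: algebraic multiplicity = 3, geometric multiplicity = 3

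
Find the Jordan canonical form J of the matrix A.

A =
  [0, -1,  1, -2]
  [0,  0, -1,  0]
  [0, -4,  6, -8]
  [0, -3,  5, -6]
J_3(0) ⊕ J_1(0)

The characteristic polynomial is
  det(x·I − A) = x^4

Eigenvalues and multiplicities (the geometric multiplicity of λ is n − rank(A − λI), which equals the number of Jordan blocks for λ):
  λ = 0: algebraic multiplicity = 4, geometric multiplicity = 2

Determining the block sizes for each eigenvalue:
  λ = 0: with am = 4 and gm = 2, the partition is not yet determined (e.g. several partitions of 4 into 2 parts exist). Let N = A − (0)·I. Computing rank(N^1) = 2, rank(N^2) = 1, rank(N^3) = 0; the number of blocks of size ≥ j is rank(N^{j−1}) − rank(N^j), giving [2, 1, 1]. So we have 1 block(s) of size 3, 1 block(s) of size 1 → block sizes [3, 1]

Assembling the blocks gives a Jordan form
J =
  [0, 1, 0, 0]
  [0, 0, 1, 0]
  [0, 0, 0, 0]
  [0, 0, 0, 0]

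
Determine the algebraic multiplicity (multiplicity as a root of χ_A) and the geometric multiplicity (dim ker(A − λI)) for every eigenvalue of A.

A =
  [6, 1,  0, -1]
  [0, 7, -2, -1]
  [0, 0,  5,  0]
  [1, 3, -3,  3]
λ = 5: alg = 3, geom = 1; λ = 6: alg = 1, geom = 1

Step 1 — factor the characteristic polynomial to read off the algebraic multiplicities:
  χ_A(x) = (x - 6)*(x - 5)^3

Step 2 — compute geometric multiplicities via the rank-nullity identity g(λ) = n − rank(A − λI):
  rank(A − (5)·I) = 3, so dim ker(A − (5)·I) = n − 3 = 1
  rank(A − (6)·I) = 3, so dim ker(A − (6)·I) = n − 3 = 1

Summary:
  λ = 5: algebraic multiplicity = 3, geometric multiplicity = 1
  λ = 6: algebraic multiplicity = 1, geometric multiplicity = 1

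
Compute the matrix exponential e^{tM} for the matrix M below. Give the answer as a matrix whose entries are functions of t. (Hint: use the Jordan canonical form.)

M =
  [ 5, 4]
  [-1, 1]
e^{tM} =
  [2*t*exp(3*t) + exp(3*t), 4*t*exp(3*t)]
  [-t*exp(3*t), -2*t*exp(3*t) + exp(3*t)]

Strategy: write M = P · J · P⁻¹ where J is a Jordan canonical form, so e^{tM} = P · e^{tJ} · P⁻¹, and e^{tJ} can be computed block-by-block.

M has Jordan form
J =
  [3, 1]
  [0, 3]
(up to reordering of blocks).

Per-block formulas:
  For a 2×2 Jordan block J_2(3): exp(t · J_2(3)) = e^(3t)·(I + t·N), where N is the 2×2 nilpotent shift.

After assembling e^{tJ} and conjugating by P, we get:

e^{tM} =
  [2*t*exp(3*t) + exp(3*t), 4*t*exp(3*t)]
  [-t*exp(3*t), -2*t*exp(3*t) + exp(3*t)]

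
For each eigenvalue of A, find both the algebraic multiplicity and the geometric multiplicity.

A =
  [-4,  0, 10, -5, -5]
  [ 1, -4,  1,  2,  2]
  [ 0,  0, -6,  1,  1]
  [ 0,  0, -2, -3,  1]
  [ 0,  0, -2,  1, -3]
λ = -4: alg = 5, geom = 3

Step 1 — factor the characteristic polynomial to read off the algebraic multiplicities:
  χ_A(x) = (x + 4)^5

Step 2 — compute geometric multiplicities via the rank-nullity identity g(λ) = n − rank(A − λI):
  rank(A − (-4)·I) = 2, so dim ker(A − (-4)·I) = n − 2 = 3

Summary:
  λ = -4: algebraic multiplicity = 5, geometric multiplicity = 3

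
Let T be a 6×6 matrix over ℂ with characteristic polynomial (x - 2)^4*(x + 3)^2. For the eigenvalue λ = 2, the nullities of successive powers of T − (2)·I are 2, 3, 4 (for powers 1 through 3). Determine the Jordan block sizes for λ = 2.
Block sizes for λ = 2: [3, 1]

From the dimensions of kernels of powers, the number of Jordan blocks of size at least j is d_j − d_{j−1} where d_j = dim ker(N^j) (with d_0 = 0). Computing the differences gives [2, 1, 1].
The number of blocks of size exactly k is (#blocks of size ≥ k) − (#blocks of size ≥ k + 1), so the partition is: 1 block(s) of size 1, 1 block(s) of size 3.
In nonincreasing order the block sizes are [3, 1].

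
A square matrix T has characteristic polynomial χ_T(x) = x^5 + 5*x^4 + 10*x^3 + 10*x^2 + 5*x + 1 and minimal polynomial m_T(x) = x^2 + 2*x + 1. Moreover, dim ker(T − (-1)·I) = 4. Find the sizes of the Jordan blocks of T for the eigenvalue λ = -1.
Block sizes for λ = -1: [2, 1, 1, 1]

Step 1 — from the characteristic polynomial, algebraic multiplicity of λ = -1 is 5. From dim ker(T − (-1)·I) = 4, there are exactly 4 Jordan blocks for λ = -1.
Step 2 — from the minimal polynomial, the factor (x + 1)^2 tells us the largest block for λ = -1 has size 2.
Step 3 — with total size 5, 4 blocks, and largest block 2, the block sizes (in nonincreasing order) are [2, 1, 1, 1].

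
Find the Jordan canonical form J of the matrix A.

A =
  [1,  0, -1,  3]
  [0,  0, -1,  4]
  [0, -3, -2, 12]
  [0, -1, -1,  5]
J_2(1) ⊕ J_2(1)

The characteristic polynomial is
  det(x·I − A) = x^4 - 4*x^3 + 6*x^2 - 4*x + 1 = (x - 1)^4

Eigenvalues and multiplicities (the geometric multiplicity of λ is n − rank(A − λI), which equals the number of Jordan blocks for λ):
  λ = 1: algebraic multiplicity = 4, geometric multiplicity = 2

Determining the block sizes for each eigenvalue:
  λ = 1: with am = 4 and gm = 2, the partition is not yet determined (e.g. several partitions of 4 into 2 parts exist). Let N = A − (1)·I. Computing rank(N^1) = 2, rank(N^2) = 0; the number of blocks of size ≥ j is rank(N^{j−1}) − rank(N^j), giving [2, 2]. So we have 2 block(s) of size 2 → block sizes [2, 2]

Assembling the blocks gives a Jordan form
J =
  [1, 1, 0, 0]
  [0, 1, 0, 0]
  [0, 0, 1, 1]
  [0, 0, 0, 1]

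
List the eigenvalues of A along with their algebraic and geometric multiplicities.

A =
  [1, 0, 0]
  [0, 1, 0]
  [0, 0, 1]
λ = 1: alg = 3, geom = 3

Step 1 — factor the characteristic polynomial to read off the algebraic multiplicities:
  χ_A(x) = (x - 1)^3

Step 2 — compute geometric multiplicities via the rank-nullity identity g(λ) = n − rank(A − λI):
  rank(A − (1)·I) = 0, so dim ker(A − (1)·I) = n − 0 = 3

Summary:
  λ = 1: algebraic multiplicity = 3, geometric multiplicity = 3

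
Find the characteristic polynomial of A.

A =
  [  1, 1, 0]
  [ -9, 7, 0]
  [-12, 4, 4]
x^3 - 12*x^2 + 48*x - 64

Expanding det(x·I − A) (e.g. by cofactor expansion or by noting that A is similar to its Jordan form J, which has the same characteristic polynomial as A) gives
  χ_A(x) = x^3 - 12*x^2 + 48*x - 64
which factors as (x - 4)^3. The eigenvalues (with algebraic multiplicities) are λ = 4 with multiplicity 3.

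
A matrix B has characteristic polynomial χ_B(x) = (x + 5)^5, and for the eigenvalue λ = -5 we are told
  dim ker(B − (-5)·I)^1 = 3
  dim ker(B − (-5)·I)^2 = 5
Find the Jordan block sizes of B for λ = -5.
Block sizes for λ = -5: [2, 2, 1]

From the dimensions of kernels of powers, the number of Jordan blocks of size at least j is d_j − d_{j−1} where d_j = dim ker(N^j) (with d_0 = 0). Computing the differences gives [3, 2].
The number of blocks of size exactly k is (#blocks of size ≥ k) − (#blocks of size ≥ k + 1), so the partition is: 1 block(s) of size 1, 2 block(s) of size 2.
In nonincreasing order the block sizes are [2, 2, 1].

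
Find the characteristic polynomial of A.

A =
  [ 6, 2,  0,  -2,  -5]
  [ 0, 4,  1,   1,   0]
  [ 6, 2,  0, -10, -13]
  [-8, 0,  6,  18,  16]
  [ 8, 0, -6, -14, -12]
x^5 - 16*x^4 + 96*x^3 - 256*x^2 + 256*x

Expanding det(x·I − A) (e.g. by cofactor expansion or by noting that A is similar to its Jordan form J, which has the same characteristic polynomial as A) gives
  χ_A(x) = x^5 - 16*x^4 + 96*x^3 - 256*x^2 + 256*x
which factors as x*(x - 4)^4. The eigenvalues (with algebraic multiplicities) are λ = 0 with multiplicity 1, λ = 4 with multiplicity 4.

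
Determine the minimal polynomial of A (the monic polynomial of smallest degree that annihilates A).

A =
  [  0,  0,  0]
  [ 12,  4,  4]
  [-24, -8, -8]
x^2 + 4*x

The characteristic polynomial is χ_A(x) = x^2*(x + 4), so the eigenvalues are known. The minimal polynomial is
  m_A(x) = Π_λ (x − λ)^{k_λ}
where k_λ is the size of the *largest* Jordan block for λ (equivalently, the smallest k with (A − λI)^k v = 0 for every generalised eigenvector v of λ).

  λ = -4: largest Jordan block has size 1, contributing (x + 4)
  λ = 0: largest Jordan block has size 1, contributing (x − 0)

So m_A(x) = x*(x + 4) = x^2 + 4*x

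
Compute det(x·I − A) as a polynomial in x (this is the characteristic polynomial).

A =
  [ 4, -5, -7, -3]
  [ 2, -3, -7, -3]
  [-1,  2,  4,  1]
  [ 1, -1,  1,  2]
x^4 - 7*x^3 + 18*x^2 - 20*x + 8

Expanding det(x·I − A) (e.g. by cofactor expansion or by noting that A is similar to its Jordan form J, which has the same characteristic polynomial as A) gives
  χ_A(x) = x^4 - 7*x^3 + 18*x^2 - 20*x + 8
which factors as (x - 2)^3*(x - 1). The eigenvalues (with algebraic multiplicities) are λ = 1 with multiplicity 1, λ = 2 with multiplicity 3.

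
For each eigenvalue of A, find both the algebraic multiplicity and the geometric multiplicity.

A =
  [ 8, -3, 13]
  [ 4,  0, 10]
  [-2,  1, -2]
λ = 2: alg = 3, geom = 1

Step 1 — factor the characteristic polynomial to read off the algebraic multiplicities:
  χ_A(x) = (x - 2)^3

Step 2 — compute geometric multiplicities via the rank-nullity identity g(λ) = n − rank(A − λI):
  rank(A − (2)·I) = 2, so dim ker(A − (2)·I) = n − 2 = 1

Summary:
  λ = 2: algebraic multiplicity = 3, geometric multiplicity = 1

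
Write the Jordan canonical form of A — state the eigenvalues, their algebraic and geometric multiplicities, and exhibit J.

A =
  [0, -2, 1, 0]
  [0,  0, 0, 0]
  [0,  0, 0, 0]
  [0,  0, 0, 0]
J_2(0) ⊕ J_1(0) ⊕ J_1(0)

The characteristic polynomial is
  det(x·I − A) = x^4

Eigenvalues and multiplicities (the geometric multiplicity of λ is n − rank(A − λI), which equals the number of Jordan blocks for λ):
  λ = 0: algebraic multiplicity = 4, geometric multiplicity = 3

Determining the block sizes for each eigenvalue:
  λ = 0: 3 blocks summing to 4 forces exactly one block of size 2 and the rest size 1 → block sizes [2, 1, 1]

Assembling the blocks gives a Jordan form
J =
  [0, 1, 0, 0]
  [0, 0, 0, 0]
  [0, 0, 0, 0]
  [0, 0, 0, 0]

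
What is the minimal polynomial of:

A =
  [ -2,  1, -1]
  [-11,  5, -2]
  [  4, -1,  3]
x^3 - 6*x^2 + 12*x - 8

The characteristic polynomial is χ_A(x) = (x - 2)^3, so the eigenvalues are known. The minimal polynomial is
  m_A(x) = Π_λ (x − λ)^{k_λ}
where k_λ is the size of the *largest* Jordan block for λ (equivalently, the smallest k with (A − λI)^k v = 0 for every generalised eigenvector v of λ).

  λ = 2: largest Jordan block has size 3, contributing (x − 2)^3

So m_A(x) = (x - 2)^3 = x^3 - 6*x^2 + 12*x - 8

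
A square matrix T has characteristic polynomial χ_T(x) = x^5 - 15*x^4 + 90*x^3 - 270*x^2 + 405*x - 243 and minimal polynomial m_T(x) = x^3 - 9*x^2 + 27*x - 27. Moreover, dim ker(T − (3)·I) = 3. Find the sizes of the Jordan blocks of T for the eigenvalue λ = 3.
Block sizes for λ = 3: [3, 1, 1]

Step 1 — from the characteristic polynomial, algebraic multiplicity of λ = 3 is 5. From dim ker(T − (3)·I) = 3, there are exactly 3 Jordan blocks for λ = 3.
Step 2 — from the minimal polynomial, the factor (x − 3)^3 tells us the largest block for λ = 3 has size 3.
Step 3 — with total size 5, 3 blocks, and largest block 3, the block sizes (in nonincreasing order) are [3, 1, 1].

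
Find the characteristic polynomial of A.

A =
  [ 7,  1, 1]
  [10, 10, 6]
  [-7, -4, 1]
x^3 - 18*x^2 + 108*x - 216

Expanding det(x·I − A) (e.g. by cofactor expansion or by noting that A is similar to its Jordan form J, which has the same characteristic polynomial as A) gives
  χ_A(x) = x^3 - 18*x^2 + 108*x - 216
which factors as (x - 6)^3. The eigenvalues (with algebraic multiplicities) are λ = 6 with multiplicity 3.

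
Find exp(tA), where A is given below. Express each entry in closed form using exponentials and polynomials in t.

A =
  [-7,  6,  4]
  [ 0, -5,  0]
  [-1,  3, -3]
e^{tA} =
  [-2*t*exp(-5*t) + exp(-5*t), 6*t*exp(-5*t), 4*t*exp(-5*t)]
  [0, exp(-5*t), 0]
  [-t*exp(-5*t), 3*t*exp(-5*t), 2*t*exp(-5*t) + exp(-5*t)]

Strategy: write A = P · J · P⁻¹ where J is a Jordan canonical form, so e^{tA} = P · e^{tJ} · P⁻¹, and e^{tJ} can be computed block-by-block.

A has Jordan form
J =
  [-5,  1,  0]
  [ 0, -5,  0]
  [ 0,  0, -5]
(up to reordering of blocks).

Per-block formulas:
  For a 1×1 block at λ = -5: exp(t · [-5]) = [e^(-5t)].
  For a 2×2 Jordan block J_2(-5): exp(t · J_2(-5)) = e^(-5t)·(I + t·N), where N is the 2×2 nilpotent shift.

After assembling e^{tJ} and conjugating by P, we get:

e^{tA} =
  [-2*t*exp(-5*t) + exp(-5*t), 6*t*exp(-5*t), 4*t*exp(-5*t)]
  [0, exp(-5*t), 0]
  [-t*exp(-5*t), 3*t*exp(-5*t), 2*t*exp(-5*t) + exp(-5*t)]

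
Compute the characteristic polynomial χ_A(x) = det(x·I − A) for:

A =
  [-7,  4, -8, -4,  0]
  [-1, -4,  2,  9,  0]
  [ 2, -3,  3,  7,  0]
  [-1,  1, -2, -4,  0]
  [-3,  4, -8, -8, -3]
x^5 + 15*x^4 + 90*x^3 + 270*x^2 + 405*x + 243

Expanding det(x·I − A) (e.g. by cofactor expansion or by noting that A is similar to its Jordan form J, which has the same characteristic polynomial as A) gives
  χ_A(x) = x^5 + 15*x^4 + 90*x^3 + 270*x^2 + 405*x + 243
which factors as (x + 3)^5. The eigenvalues (with algebraic multiplicities) are λ = -3 with multiplicity 5.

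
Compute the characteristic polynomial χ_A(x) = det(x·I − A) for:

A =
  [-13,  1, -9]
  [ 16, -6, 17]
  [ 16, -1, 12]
x^3 + 7*x^2 - 5*x - 75

Expanding det(x·I − A) (e.g. by cofactor expansion or by noting that A is similar to its Jordan form J, which has the same characteristic polynomial as A) gives
  χ_A(x) = x^3 + 7*x^2 - 5*x - 75
which factors as (x - 3)*(x + 5)^2. The eigenvalues (with algebraic multiplicities) are λ = -5 with multiplicity 2, λ = 3 with multiplicity 1.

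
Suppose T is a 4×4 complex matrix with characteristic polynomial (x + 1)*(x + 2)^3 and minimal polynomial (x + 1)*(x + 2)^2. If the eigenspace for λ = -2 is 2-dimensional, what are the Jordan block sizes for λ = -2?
Block sizes for λ = -2: [2, 1]

Step 1 — from the characteristic polynomial, algebraic multiplicity of λ = -2 is 3. From dim ker(T − (-2)·I) = 2, there are exactly 2 Jordan blocks for λ = -2.
Step 2 — from the minimal polynomial, the factor (x + 2)^2 tells us the largest block for λ = -2 has size 2.
Step 3 — with total size 3, 2 blocks, and largest block 2, the block sizes (in nonincreasing order) are [2, 1].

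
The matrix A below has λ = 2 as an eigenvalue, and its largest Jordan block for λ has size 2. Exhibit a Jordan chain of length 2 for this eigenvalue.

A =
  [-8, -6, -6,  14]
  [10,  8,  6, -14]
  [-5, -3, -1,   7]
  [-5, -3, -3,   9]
A Jordan chain for λ = 2 of length 2:
v_1 = (-10, 10, -5, -5)ᵀ
v_2 = (1, 0, 0, 0)ᵀ

Let N = A − (2)·I. We want v_2 with N^2 v_2 = 0 but N^1 v_2 ≠ 0; then v_{j-1} := N · v_j for j = 2, …, 2.

Pick v_2 = (1, 0, 0, 0)ᵀ.
Then v_1 = N · v_2 = (-10, 10, -5, -5)ᵀ.

Sanity check: (A − (2)·I) v_1 = (0, 0, 0, 0)ᵀ = 0. ✓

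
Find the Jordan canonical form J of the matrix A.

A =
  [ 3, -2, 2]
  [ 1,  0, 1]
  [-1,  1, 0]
J_2(1) ⊕ J_1(1)

The characteristic polynomial is
  det(x·I − A) = x^3 - 3*x^2 + 3*x - 1 = (x - 1)^3

Eigenvalues and multiplicities (the geometric multiplicity of λ is n − rank(A − λI), which equals the number of Jordan blocks for λ):
  λ = 1: algebraic multiplicity = 3, geometric multiplicity = 2

Determining the block sizes for each eigenvalue:
  λ = 1: 2 blocks summing to 3 forces exactly one block of size 2 and the rest size 1 → block sizes [2, 1]

Assembling the blocks gives a Jordan form
J =
  [1, 1, 0]
  [0, 1, 0]
  [0, 0, 1]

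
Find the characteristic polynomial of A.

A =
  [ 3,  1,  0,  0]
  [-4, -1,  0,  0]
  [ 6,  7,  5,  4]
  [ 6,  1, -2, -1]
x^4 - 6*x^3 + 12*x^2 - 10*x + 3

Expanding det(x·I − A) (e.g. by cofactor expansion or by noting that A is similar to its Jordan form J, which has the same characteristic polynomial as A) gives
  χ_A(x) = x^4 - 6*x^3 + 12*x^2 - 10*x + 3
which factors as (x - 3)*(x - 1)^3. The eigenvalues (with algebraic multiplicities) are λ = 1 with multiplicity 3, λ = 3 with multiplicity 1.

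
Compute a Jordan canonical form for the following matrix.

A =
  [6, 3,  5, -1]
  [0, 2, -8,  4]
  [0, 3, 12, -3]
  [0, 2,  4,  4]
J_3(6) ⊕ J_1(6)

The characteristic polynomial is
  det(x·I − A) = x^4 - 24*x^3 + 216*x^2 - 864*x + 1296 = (x - 6)^4

Eigenvalues and multiplicities (the geometric multiplicity of λ is n − rank(A − λI), which equals the number of Jordan blocks for λ):
  λ = 6: algebraic multiplicity = 4, geometric multiplicity = 2

Determining the block sizes for each eigenvalue:
  λ = 6: with am = 4 and gm = 2, the partition is not yet determined (e.g. several partitions of 4 into 2 parts exist). Let N = A − (6)·I. Computing rank(N^1) = 2, rank(N^2) = 1, rank(N^3) = 0; the number of blocks of size ≥ j is rank(N^{j−1}) − rank(N^j), giving [2, 1, 1]. So we have 1 block(s) of size 3, 1 block(s) of size 1 → block sizes [3, 1]

Assembling the blocks gives a Jordan form
J =
  [6, 1, 0, 0]
  [0, 6, 1, 0]
  [0, 0, 6, 0]
  [0, 0, 0, 6]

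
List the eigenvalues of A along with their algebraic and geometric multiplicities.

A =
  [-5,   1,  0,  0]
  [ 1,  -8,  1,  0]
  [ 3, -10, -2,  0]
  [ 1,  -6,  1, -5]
λ = -5: alg = 4, geom = 2

Step 1 — factor the characteristic polynomial to read off the algebraic multiplicities:
  χ_A(x) = (x + 5)^4

Step 2 — compute geometric multiplicities via the rank-nullity identity g(λ) = n − rank(A − λI):
  rank(A − (-5)·I) = 2, so dim ker(A − (-5)·I) = n − 2 = 2

Summary:
  λ = -5: algebraic multiplicity = 4, geometric multiplicity = 2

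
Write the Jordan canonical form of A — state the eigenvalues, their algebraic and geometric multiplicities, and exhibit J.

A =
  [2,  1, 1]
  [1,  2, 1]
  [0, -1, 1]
J_1(1) ⊕ J_2(2)

The characteristic polynomial is
  det(x·I − A) = x^3 - 5*x^2 + 8*x - 4 = (x - 2)^2*(x - 1)

Eigenvalues and multiplicities (the geometric multiplicity of λ is n − rank(A − λI), which equals the number of Jordan blocks for λ):
  λ = 1: algebraic multiplicity = 1, geometric multiplicity = 1
  λ = 2: algebraic multiplicity = 2, geometric multiplicity = 1

Determining the block sizes for each eigenvalue:
  λ = 1: one block (gm = 1), so the single block has size am = 1 → block sizes [1]
  λ = 2: one block (gm = 1), so the single block has size am = 2 → block sizes [2]

Assembling the blocks gives a Jordan form
J =
  [1, 0, 0]
  [0, 2, 1]
  [0, 0, 2]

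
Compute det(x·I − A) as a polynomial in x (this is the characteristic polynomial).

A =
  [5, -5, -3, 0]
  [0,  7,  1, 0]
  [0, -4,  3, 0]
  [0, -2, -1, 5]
x^4 - 20*x^3 + 150*x^2 - 500*x + 625

Expanding det(x·I − A) (e.g. by cofactor expansion or by noting that A is similar to its Jordan form J, which has the same characteristic polynomial as A) gives
  χ_A(x) = x^4 - 20*x^3 + 150*x^2 - 500*x + 625
which factors as (x - 5)^4. The eigenvalues (with algebraic multiplicities) are λ = 5 with multiplicity 4.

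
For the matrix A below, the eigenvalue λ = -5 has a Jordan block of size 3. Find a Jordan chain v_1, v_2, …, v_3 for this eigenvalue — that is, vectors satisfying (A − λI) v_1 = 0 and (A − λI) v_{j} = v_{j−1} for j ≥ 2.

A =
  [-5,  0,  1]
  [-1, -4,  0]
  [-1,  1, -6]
A Jordan chain for λ = -5 of length 3:
v_1 = (-1, -1, 0)ᵀ
v_2 = (0, -1, -1)ᵀ
v_3 = (1, 0, 0)ᵀ

Let N = A − (-5)·I. We want v_3 with N^3 v_3 = 0 but N^2 v_3 ≠ 0; then v_{j-1} := N · v_j for j = 3, …, 2.

Pick v_3 = (1, 0, 0)ᵀ.
Then v_2 = N · v_3 = (0, -1, -1)ᵀ.
Then v_1 = N · v_2 = (-1, -1, 0)ᵀ.

Sanity check: (A − (-5)·I) v_1 = (0, 0, 0)ᵀ = 0. ✓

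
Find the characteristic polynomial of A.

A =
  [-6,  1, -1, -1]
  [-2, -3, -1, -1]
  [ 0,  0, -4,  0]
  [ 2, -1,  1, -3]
x^4 + 16*x^3 + 96*x^2 + 256*x + 256

Expanding det(x·I − A) (e.g. by cofactor expansion or by noting that A is similar to its Jordan form J, which has the same characteristic polynomial as A) gives
  χ_A(x) = x^4 + 16*x^3 + 96*x^2 + 256*x + 256
which factors as (x + 4)^4. The eigenvalues (with algebraic multiplicities) are λ = -4 with multiplicity 4.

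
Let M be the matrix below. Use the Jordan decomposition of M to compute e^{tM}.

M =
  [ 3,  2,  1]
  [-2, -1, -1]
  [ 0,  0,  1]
e^{tM} =
  [2*t*exp(t) + exp(t), 2*t*exp(t), t*exp(t)]
  [-2*t*exp(t), -2*t*exp(t) + exp(t), -t*exp(t)]
  [0, 0, exp(t)]

Strategy: write M = P · J · P⁻¹ where J is a Jordan canonical form, so e^{tM} = P · e^{tJ} · P⁻¹, and e^{tJ} can be computed block-by-block.

M has Jordan form
J =
  [1, 1, 0]
  [0, 1, 0]
  [0, 0, 1]
(up to reordering of blocks).

Per-block formulas:
  For a 2×2 Jordan block J_2(1): exp(t · J_2(1)) = e^(1t)·(I + t·N), where N is the 2×2 nilpotent shift.
  For a 1×1 block at λ = 1: exp(t · [1]) = [e^(1t)].

After assembling e^{tJ} and conjugating by P, we get:

e^{tM} =
  [2*t*exp(t) + exp(t), 2*t*exp(t), t*exp(t)]
  [-2*t*exp(t), -2*t*exp(t) + exp(t), -t*exp(t)]
  [0, 0, exp(t)]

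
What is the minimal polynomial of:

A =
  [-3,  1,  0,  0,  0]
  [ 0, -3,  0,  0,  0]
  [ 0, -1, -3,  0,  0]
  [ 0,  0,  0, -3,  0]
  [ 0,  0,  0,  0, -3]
x^2 + 6*x + 9

The characteristic polynomial is χ_A(x) = (x + 3)^5, so the eigenvalues are known. The minimal polynomial is
  m_A(x) = Π_λ (x − λ)^{k_λ}
where k_λ is the size of the *largest* Jordan block for λ (equivalently, the smallest k with (A − λI)^k v = 0 for every generalised eigenvector v of λ).

  λ = -3: largest Jordan block has size 2, contributing (x + 3)^2

So m_A(x) = (x + 3)^2 = x^2 + 6*x + 9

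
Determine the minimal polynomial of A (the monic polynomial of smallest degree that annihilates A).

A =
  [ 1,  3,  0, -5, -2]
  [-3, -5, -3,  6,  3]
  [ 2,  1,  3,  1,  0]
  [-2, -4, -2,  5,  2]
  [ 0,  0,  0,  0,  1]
x^3 - 3*x^2 + 3*x - 1

The characteristic polynomial is χ_A(x) = (x - 1)^5, so the eigenvalues are known. The minimal polynomial is
  m_A(x) = Π_λ (x − λ)^{k_λ}
where k_λ is the size of the *largest* Jordan block for λ (equivalently, the smallest k with (A − λI)^k v = 0 for every generalised eigenvector v of λ).

  λ = 1: largest Jordan block has size 3, contributing (x − 1)^3

So m_A(x) = (x - 1)^3 = x^3 - 3*x^2 + 3*x - 1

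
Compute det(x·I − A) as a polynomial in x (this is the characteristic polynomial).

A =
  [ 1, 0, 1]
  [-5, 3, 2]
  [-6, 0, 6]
x^3 - 10*x^2 + 33*x - 36

Expanding det(x·I − A) (e.g. by cofactor expansion or by noting that A is similar to its Jordan form J, which has the same characteristic polynomial as A) gives
  χ_A(x) = x^3 - 10*x^2 + 33*x - 36
which factors as (x - 4)*(x - 3)^2. The eigenvalues (with algebraic multiplicities) are λ = 3 with multiplicity 2, λ = 4 with multiplicity 1.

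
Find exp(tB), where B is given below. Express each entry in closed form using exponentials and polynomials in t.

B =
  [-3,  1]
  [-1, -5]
e^{tB} =
  [t*exp(-4*t) + exp(-4*t), t*exp(-4*t)]
  [-t*exp(-4*t), -t*exp(-4*t) + exp(-4*t)]

Strategy: write B = P · J · P⁻¹ where J is a Jordan canonical form, so e^{tB} = P · e^{tJ} · P⁻¹, and e^{tJ} can be computed block-by-block.

B has Jordan form
J =
  [-4,  1]
  [ 0, -4]
(up to reordering of blocks).

Per-block formulas:
  For a 2×2 Jordan block J_2(-4): exp(t · J_2(-4)) = e^(-4t)·(I + t·N), where N is the 2×2 nilpotent shift.

After assembling e^{tJ} and conjugating by P, we get:

e^{tB} =
  [t*exp(-4*t) + exp(-4*t), t*exp(-4*t)]
  [-t*exp(-4*t), -t*exp(-4*t) + exp(-4*t)]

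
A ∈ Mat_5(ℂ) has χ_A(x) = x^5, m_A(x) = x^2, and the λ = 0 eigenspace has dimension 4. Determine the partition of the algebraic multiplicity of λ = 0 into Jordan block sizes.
Block sizes for λ = 0: [2, 1, 1, 1]

Step 1 — from the characteristic polynomial, algebraic multiplicity of λ = 0 is 5. From dim ker(A − (0)·I) = 4, there are exactly 4 Jordan blocks for λ = 0.
Step 2 — from the minimal polynomial, the factor (x − 0)^2 tells us the largest block for λ = 0 has size 2.
Step 3 — with total size 5, 4 blocks, and largest block 2, the block sizes (in nonincreasing order) are [2, 1, 1, 1].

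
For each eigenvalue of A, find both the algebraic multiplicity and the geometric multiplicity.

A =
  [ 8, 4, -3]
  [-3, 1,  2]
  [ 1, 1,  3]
λ = 4: alg = 3, geom = 1

Step 1 — factor the characteristic polynomial to read off the algebraic multiplicities:
  χ_A(x) = (x - 4)^3

Step 2 — compute geometric multiplicities via the rank-nullity identity g(λ) = n − rank(A − λI):
  rank(A − (4)·I) = 2, so dim ker(A − (4)·I) = n − 2 = 1

Summary:
  λ = 4: algebraic multiplicity = 3, geometric multiplicity = 1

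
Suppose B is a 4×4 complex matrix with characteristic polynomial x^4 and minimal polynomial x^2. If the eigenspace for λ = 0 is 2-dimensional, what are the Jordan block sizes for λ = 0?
Block sizes for λ = 0: [2, 2]

Step 1 — from the characteristic polynomial, algebraic multiplicity of λ = 0 is 4. From dim ker(B − (0)·I) = 2, there are exactly 2 Jordan blocks for λ = 0.
Step 2 — from the minimal polynomial, the factor (x − 0)^2 tells us the largest block for λ = 0 has size 2.
Step 3 — with total size 4, 2 blocks, and largest block 2, the block sizes (in nonincreasing order) are [2, 2].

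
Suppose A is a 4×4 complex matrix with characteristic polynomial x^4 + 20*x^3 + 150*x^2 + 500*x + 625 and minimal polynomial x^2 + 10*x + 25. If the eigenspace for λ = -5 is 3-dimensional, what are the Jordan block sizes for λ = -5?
Block sizes for λ = -5: [2, 1, 1]

Step 1 — from the characteristic polynomial, algebraic multiplicity of λ = -5 is 4. From dim ker(A − (-5)·I) = 3, there are exactly 3 Jordan blocks for λ = -5.
Step 2 — from the minimal polynomial, the factor (x + 5)^2 tells us the largest block for λ = -5 has size 2.
Step 3 — with total size 4, 3 blocks, and largest block 2, the block sizes (in nonincreasing order) are [2, 1, 1].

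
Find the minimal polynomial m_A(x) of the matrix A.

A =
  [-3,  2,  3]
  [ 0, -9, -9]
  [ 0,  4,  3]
x^2 + 6*x + 9

The characteristic polynomial is χ_A(x) = (x + 3)^3, so the eigenvalues are known. The minimal polynomial is
  m_A(x) = Π_λ (x − λ)^{k_λ}
where k_λ is the size of the *largest* Jordan block for λ (equivalently, the smallest k with (A − λI)^k v = 0 for every generalised eigenvector v of λ).

  λ = -3: largest Jordan block has size 2, contributing (x + 3)^2

So m_A(x) = (x + 3)^2 = x^2 + 6*x + 9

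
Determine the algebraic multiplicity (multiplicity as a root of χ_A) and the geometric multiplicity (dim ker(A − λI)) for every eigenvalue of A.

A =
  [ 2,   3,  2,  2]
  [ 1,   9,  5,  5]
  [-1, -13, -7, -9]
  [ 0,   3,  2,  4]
λ = 2: alg = 4, geom = 2

Step 1 — factor the characteristic polynomial to read off the algebraic multiplicities:
  χ_A(x) = (x - 2)^4

Step 2 — compute geometric multiplicities via the rank-nullity identity g(λ) = n − rank(A − λI):
  rank(A − (2)·I) = 2, so dim ker(A − (2)·I) = n − 2 = 2

Summary:
  λ = 2: algebraic multiplicity = 4, geometric multiplicity = 2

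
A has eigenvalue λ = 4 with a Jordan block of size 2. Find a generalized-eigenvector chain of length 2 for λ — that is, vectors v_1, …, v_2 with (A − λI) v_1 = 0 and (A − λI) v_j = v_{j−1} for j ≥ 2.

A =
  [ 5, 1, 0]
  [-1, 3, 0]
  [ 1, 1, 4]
A Jordan chain for λ = 4 of length 2:
v_1 = (1, -1, 1)ᵀ
v_2 = (1, 0, 0)ᵀ

Let N = A − (4)·I. We want v_2 with N^2 v_2 = 0 but N^1 v_2 ≠ 0; then v_{j-1} := N · v_j for j = 2, …, 2.

Pick v_2 = (1, 0, 0)ᵀ.
Then v_1 = N · v_2 = (1, -1, 1)ᵀ.

Sanity check: (A − (4)·I) v_1 = (0, 0, 0)ᵀ = 0. ✓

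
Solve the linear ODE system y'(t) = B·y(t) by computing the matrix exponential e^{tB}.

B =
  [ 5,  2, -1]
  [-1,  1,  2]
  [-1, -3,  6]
e^{tB} =
  [t*exp(4*t) + exp(4*t), -t^2*exp(4*t)/2 + 2*t*exp(4*t), t^2*exp(4*t)/2 - t*exp(4*t)]
  [-t*exp(4*t), t^2*exp(4*t)/2 - 3*t*exp(4*t) + exp(4*t), -t^2*exp(4*t)/2 + 2*t*exp(4*t)]
  [-t*exp(4*t), t^2*exp(4*t)/2 - 3*t*exp(4*t), -t^2*exp(4*t)/2 + 2*t*exp(4*t) + exp(4*t)]

Strategy: write B = P · J · P⁻¹ where J is a Jordan canonical form, so e^{tB} = P · e^{tJ} · P⁻¹, and e^{tJ} can be computed block-by-block.

B has Jordan form
J =
  [4, 1, 0]
  [0, 4, 1]
  [0, 0, 4]
(up to reordering of blocks).

Per-block formulas:
  For a 3×3 Jordan block J_3(4): exp(t · J_3(4)) = e^(4t)·(I + t·N + (t^2/2)·N^2), where N is the 3×3 nilpotent shift.

After assembling e^{tJ} and conjugating by P, we get:

e^{tB} =
  [t*exp(4*t) + exp(4*t), -t^2*exp(4*t)/2 + 2*t*exp(4*t), t^2*exp(4*t)/2 - t*exp(4*t)]
  [-t*exp(4*t), t^2*exp(4*t)/2 - 3*t*exp(4*t) + exp(4*t), -t^2*exp(4*t)/2 + 2*t*exp(4*t)]
  [-t*exp(4*t), t^2*exp(4*t)/2 - 3*t*exp(4*t), -t^2*exp(4*t)/2 + 2*t*exp(4*t) + exp(4*t)]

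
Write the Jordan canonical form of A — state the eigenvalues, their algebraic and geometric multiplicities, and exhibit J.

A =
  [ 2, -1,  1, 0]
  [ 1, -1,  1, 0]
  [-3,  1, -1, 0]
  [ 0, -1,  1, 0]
J_3(0) ⊕ J_1(0)

The characteristic polynomial is
  det(x·I − A) = x^4

Eigenvalues and multiplicities (the geometric multiplicity of λ is n − rank(A − λI), which equals the number of Jordan blocks for λ):
  λ = 0: algebraic multiplicity = 4, geometric multiplicity = 2

Determining the block sizes for each eigenvalue:
  λ = 0: with am = 4 and gm = 2, the partition is not yet determined (e.g. several partitions of 4 into 2 parts exist). Let N = A − (0)·I. Computing rank(N^1) = 2, rank(N^2) = 1, rank(N^3) = 0; the number of blocks of size ≥ j is rank(N^{j−1}) − rank(N^j), giving [2, 1, 1]. So we have 1 block(s) of size 3, 1 block(s) of size 1 → block sizes [3, 1]

Assembling the blocks gives a Jordan form
J =
  [0, 1, 0, 0]
  [0, 0, 1, 0]
  [0, 0, 0, 0]
  [0, 0, 0, 0]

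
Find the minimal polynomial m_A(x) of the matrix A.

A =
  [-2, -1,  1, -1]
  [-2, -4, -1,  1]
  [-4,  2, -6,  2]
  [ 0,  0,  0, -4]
x^3 + 12*x^2 + 48*x + 64

The characteristic polynomial is χ_A(x) = (x + 4)^4, so the eigenvalues are known. The minimal polynomial is
  m_A(x) = Π_λ (x − λ)^{k_λ}
where k_λ is the size of the *largest* Jordan block for λ (equivalently, the smallest k with (A − λI)^k v = 0 for every generalised eigenvector v of λ).

  λ = -4: largest Jordan block has size 3, contributing (x + 4)^3

So m_A(x) = (x + 4)^3 = x^3 + 12*x^2 + 48*x + 64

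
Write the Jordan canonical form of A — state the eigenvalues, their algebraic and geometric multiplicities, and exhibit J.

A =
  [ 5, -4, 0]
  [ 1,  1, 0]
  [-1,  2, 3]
J_2(3) ⊕ J_1(3)

The characteristic polynomial is
  det(x·I − A) = x^3 - 9*x^2 + 27*x - 27 = (x - 3)^3

Eigenvalues and multiplicities (the geometric multiplicity of λ is n − rank(A − λI), which equals the number of Jordan blocks for λ):
  λ = 3: algebraic multiplicity = 3, geometric multiplicity = 2

Determining the block sizes for each eigenvalue:
  λ = 3: 2 blocks summing to 3 forces exactly one block of size 2 and the rest size 1 → block sizes [2, 1]

Assembling the blocks gives a Jordan form
J =
  [3, 1, 0]
  [0, 3, 0]
  [0, 0, 3]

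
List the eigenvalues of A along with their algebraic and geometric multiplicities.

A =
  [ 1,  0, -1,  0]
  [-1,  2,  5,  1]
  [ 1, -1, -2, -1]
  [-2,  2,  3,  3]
λ = 1: alg = 4, geom = 2

Step 1 — factor the characteristic polynomial to read off the algebraic multiplicities:
  χ_A(x) = (x - 1)^4

Step 2 — compute geometric multiplicities via the rank-nullity identity g(λ) = n − rank(A − λI):
  rank(A − (1)·I) = 2, so dim ker(A − (1)·I) = n − 2 = 2

Summary:
  λ = 1: algebraic multiplicity = 4, geometric multiplicity = 2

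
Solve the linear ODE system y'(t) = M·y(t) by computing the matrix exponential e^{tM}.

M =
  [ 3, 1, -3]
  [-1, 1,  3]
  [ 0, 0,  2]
e^{tM} =
  [t*exp(2*t) + exp(2*t), t*exp(2*t), -3*t*exp(2*t)]
  [-t*exp(2*t), -t*exp(2*t) + exp(2*t), 3*t*exp(2*t)]
  [0, 0, exp(2*t)]

Strategy: write M = P · J · P⁻¹ where J is a Jordan canonical form, so e^{tM} = P · e^{tJ} · P⁻¹, and e^{tJ} can be computed block-by-block.

M has Jordan form
J =
  [2, 1, 0]
  [0, 2, 0]
  [0, 0, 2]
(up to reordering of blocks).

Per-block formulas:
  For a 2×2 Jordan block J_2(2): exp(t · J_2(2)) = e^(2t)·(I + t·N), where N is the 2×2 nilpotent shift.
  For a 1×1 block at λ = 2: exp(t · [2]) = [e^(2t)].

After assembling e^{tJ} and conjugating by P, we get:

e^{tM} =
  [t*exp(2*t) + exp(2*t), t*exp(2*t), -3*t*exp(2*t)]
  [-t*exp(2*t), -t*exp(2*t) + exp(2*t), 3*t*exp(2*t)]
  [0, 0, exp(2*t)]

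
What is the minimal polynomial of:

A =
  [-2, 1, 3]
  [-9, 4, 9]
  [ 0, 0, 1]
x^2 - 2*x + 1

The characteristic polynomial is χ_A(x) = (x - 1)^3, so the eigenvalues are known. The minimal polynomial is
  m_A(x) = Π_λ (x − λ)^{k_λ}
where k_λ is the size of the *largest* Jordan block for λ (equivalently, the smallest k with (A − λI)^k v = 0 for every generalised eigenvector v of λ).

  λ = 1: largest Jordan block has size 2, contributing (x − 1)^2

So m_A(x) = (x - 1)^2 = x^2 - 2*x + 1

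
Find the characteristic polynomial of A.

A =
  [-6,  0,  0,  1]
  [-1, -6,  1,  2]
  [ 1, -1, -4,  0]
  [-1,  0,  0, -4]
x^4 + 20*x^3 + 150*x^2 + 500*x + 625

Expanding det(x·I − A) (e.g. by cofactor expansion or by noting that A is similar to its Jordan form J, which has the same characteristic polynomial as A) gives
  χ_A(x) = x^4 + 20*x^3 + 150*x^2 + 500*x + 625
which factors as (x + 5)^4. The eigenvalues (with algebraic multiplicities) are λ = -5 with multiplicity 4.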